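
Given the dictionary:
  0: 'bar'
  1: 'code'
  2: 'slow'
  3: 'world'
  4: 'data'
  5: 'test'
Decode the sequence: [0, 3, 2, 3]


Look up each index in the dictionary:
  0 -> 'bar'
  3 -> 'world'
  2 -> 'slow'
  3 -> 'world'

Decoded: "bar world slow world"


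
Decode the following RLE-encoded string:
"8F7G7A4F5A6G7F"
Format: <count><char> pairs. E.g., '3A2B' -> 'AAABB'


Expanding each <count><char> pair:
  8F -> 'FFFFFFFF'
  7G -> 'GGGGGGG'
  7A -> 'AAAAAAA'
  4F -> 'FFFF'
  5A -> 'AAAAA'
  6G -> 'GGGGGG'
  7F -> 'FFFFFFF'

Decoded = FFFFFFFFGGGGGGGAAAAAAAFFFFAAAAAGGGGGGFFFFFFF


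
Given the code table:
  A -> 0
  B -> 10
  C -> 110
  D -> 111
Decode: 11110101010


Decoding:
111 -> D
10 -> B
10 -> B
10 -> B
10 -> B


Result: DBBBB


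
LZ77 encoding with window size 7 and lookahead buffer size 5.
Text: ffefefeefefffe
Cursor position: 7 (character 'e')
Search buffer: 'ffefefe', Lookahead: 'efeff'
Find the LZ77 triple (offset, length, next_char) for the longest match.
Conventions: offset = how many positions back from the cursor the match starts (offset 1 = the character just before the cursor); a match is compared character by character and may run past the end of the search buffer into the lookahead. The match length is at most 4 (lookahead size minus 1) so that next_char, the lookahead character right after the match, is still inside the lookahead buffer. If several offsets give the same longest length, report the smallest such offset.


Try each offset into the search buffer:
  offset=1 (pos 6, char 'e'): match length 1
  offset=2 (pos 5, char 'f'): match length 0
  offset=3 (pos 4, char 'e'): match length 3
  offset=4 (pos 3, char 'f'): match length 0
  offset=5 (pos 2, char 'e'): match length 4
  offset=6 (pos 1, char 'f'): match length 0
  offset=7 (pos 0, char 'f'): match length 0
Longest match has length 4 at offset 5.
next_char = character at position 7 + 4 = 11 -> 'f'

Best match: offset=5, length=4 (matching 'efef' starting at position 2)
LZ77 triple: (5, 4, 'f')


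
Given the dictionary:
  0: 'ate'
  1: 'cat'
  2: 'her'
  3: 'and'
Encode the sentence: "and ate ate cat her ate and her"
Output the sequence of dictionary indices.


Look up each word in the dictionary:
  'and' -> 3
  'ate' -> 0
  'ate' -> 0
  'cat' -> 1
  'her' -> 2
  'ate' -> 0
  'and' -> 3
  'her' -> 2

Encoded: [3, 0, 0, 1, 2, 0, 3, 2]


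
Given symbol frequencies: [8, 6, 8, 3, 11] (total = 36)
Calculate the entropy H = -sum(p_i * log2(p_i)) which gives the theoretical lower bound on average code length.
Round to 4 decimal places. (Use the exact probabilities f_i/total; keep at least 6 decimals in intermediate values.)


Per-symbol terms -p_i * log2(p_i) with p_i = f_i/36:
  p = 8/36 = 0.222222: log2(p) = -2.169925, -p*log2(p) = 0.482206
  p = 6/36 = 0.166667: log2(p) = -2.584963, -p*log2(p) = 0.430827
  p = 8/36 = 0.222222: log2(p) = -2.169925, -p*log2(p) = 0.482206
  p = 3/36 = 0.083333: log2(p) = -3.584963, -p*log2(p) = 0.298747
  p = 11/36 = 0.305556: log2(p) = -1.710493, -p*log2(p) = 0.522651
H = 0.482206 + 0.430827 + 0.482206 + 0.298747 + 0.522651 = 2.216637

H = 2.2166 bits/symbol


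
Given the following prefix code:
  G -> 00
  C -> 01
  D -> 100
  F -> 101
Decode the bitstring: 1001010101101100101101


Decoding step by step:
Bits 100 -> D
Bits 101 -> F
Bits 01 -> C
Bits 01 -> C
Bits 101 -> F
Bits 100 -> D
Bits 101 -> F
Bits 101 -> F


Decoded message: DFCCFDFF


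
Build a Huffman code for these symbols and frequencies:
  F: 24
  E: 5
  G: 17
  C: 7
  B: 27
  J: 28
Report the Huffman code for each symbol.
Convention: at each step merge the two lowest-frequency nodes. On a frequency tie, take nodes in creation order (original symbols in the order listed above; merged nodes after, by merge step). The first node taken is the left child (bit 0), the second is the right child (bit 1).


Huffman tree construction:
Step 1: Merge E(5) + C(7) = 12
Step 2: Merge (E+C)(12) + G(17) = 29
Step 3: Merge F(24) + B(27) = 51
Step 4: Merge J(28) + ((E+C)+G)(29) = 57
Step 5: Merge (F+B)(51) + (J+((E+C)+G))(57) = 108
Read each symbol's code off the tree from the root (left child = 0, right child = 1).

Codes:
  F: 00 (length 2)
  E: 1100 (length 4)
  G: 111 (length 3)
  C: 1101 (length 4)
  B: 01 (length 2)
  J: 10 (length 2)
Average code length: 257/108 = 2.3796 bits/symbol


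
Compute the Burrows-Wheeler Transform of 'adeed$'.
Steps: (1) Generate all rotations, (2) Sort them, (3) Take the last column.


Rotations (sorted):
  0: $adeed -> last char: d
  1: adeed$ -> last char: $
  2: d$adee -> last char: e
  3: deed$a -> last char: a
  4: ed$ade -> last char: e
  5: eed$ad -> last char: d


BWT = d$eaed


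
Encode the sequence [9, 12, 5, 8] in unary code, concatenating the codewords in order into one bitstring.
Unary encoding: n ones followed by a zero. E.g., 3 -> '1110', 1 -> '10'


Encode each number as n ones followed by a terminating 0:
  9 -> 1111111110 (10 bits)
  12 -> 1111111111110 (13 bits)
  5 -> 111110 (6 bits)
  8 -> 111111110 (9 bits)
Total length = 10 + 13 + 6 + 9 = 38 bits.

Unary([9, 12, 5, 8]) = 11111111101111111111110111110111111110 (38 bits)


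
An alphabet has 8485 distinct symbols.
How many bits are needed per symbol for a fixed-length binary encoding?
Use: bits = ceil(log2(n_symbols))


log2(8485) = 13.0507
Bracket: 2^13 = 8192 < 8485 <= 2^14 = 16384
So ceil(log2(8485)) = 14

bits = ceil(log2(8485)) = ceil(13.0507) = 14 bits


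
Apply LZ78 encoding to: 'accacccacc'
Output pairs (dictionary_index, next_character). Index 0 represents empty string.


LZ78 encoding steps:
Dictionary: {0: ''}
Step 1: w='' (idx 0), next='a' -> output (0, 'a'), add 'a' as idx 1
Step 2: w='' (idx 0), next='c' -> output (0, 'c'), add 'c' as idx 2
Step 3: w='c' (idx 2), next='a' -> output (2, 'a'), add 'ca' as idx 3
Step 4: w='c' (idx 2), next='c' -> output (2, 'c'), add 'cc' as idx 4
Step 5: w='ca' (idx 3), next='c' -> output (3, 'c'), add 'cac' as idx 5
Step 6: w='c' (idx 2), end of input -> output (2, '')


Encoded: [(0, 'a'), (0, 'c'), (2, 'a'), (2, 'c'), (3, 'c'), (2, '')]


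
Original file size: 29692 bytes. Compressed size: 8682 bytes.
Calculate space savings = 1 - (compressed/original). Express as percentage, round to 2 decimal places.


ratio = compressed/original = 8682/29692 = 0.292402
savings = 1 - ratio = 1 - 0.292402 = 0.707598
as a percentage: 0.707598 * 100 = 70.76%

Space savings = 1 - 8682/29692 = 70.76%


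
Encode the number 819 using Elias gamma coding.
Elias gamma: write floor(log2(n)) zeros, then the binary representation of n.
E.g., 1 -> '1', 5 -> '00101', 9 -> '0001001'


num_bits = floor(log2(819)) + 1 = 10
leading_zeros = num_bits - 1 = 9
binary(819) = 1100110011

Elias gamma(819) = '000000000' + '1100110011' = 0000000001100110011 (19 bits)


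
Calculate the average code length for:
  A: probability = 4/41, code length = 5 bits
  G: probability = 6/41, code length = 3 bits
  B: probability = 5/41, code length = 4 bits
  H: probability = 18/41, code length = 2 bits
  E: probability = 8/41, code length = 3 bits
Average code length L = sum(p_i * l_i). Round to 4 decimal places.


Weighted contributions p_i * l_i:
  A: (4/41) * 5 = 20/41
  G: (6/41) * 3 = 18/41
  B: (5/41) * 4 = 20/41
  H: (18/41) * 2 = 36/41
  E: (8/41) * 3 = 24/41
Sum = (20 + 18 + 20 + 36 + 24)/41 = 118/41

L = 118/41 = 2.8780 bits/symbol


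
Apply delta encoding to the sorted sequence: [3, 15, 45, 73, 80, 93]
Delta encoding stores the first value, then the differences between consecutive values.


First value: 3
Deltas:
  15 - 3 = 12
  45 - 15 = 30
  73 - 45 = 28
  80 - 73 = 7
  93 - 80 = 13


Delta encoded: [3, 12, 30, 28, 7, 13]


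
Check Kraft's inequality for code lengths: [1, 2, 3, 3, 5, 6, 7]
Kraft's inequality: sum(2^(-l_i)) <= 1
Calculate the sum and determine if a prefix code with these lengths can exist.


Sum = 2^(-1) + 2^(-2) + 2^(-3) + 2^(-3) + 2^(-5) + 2^(-6) + 2^(-7)
    = 0.5 + 0.25 + 0.125 + 0.125 + 0.03125 + 0.015625 + 0.0078125
    = 135/128 = 1.0546875
Since 1.0546875 > 1, Kraft's inequality is NOT satisfied.
A prefix code with these lengths CANNOT exist.

Kraft sum = 1.0546875. Not satisfied.


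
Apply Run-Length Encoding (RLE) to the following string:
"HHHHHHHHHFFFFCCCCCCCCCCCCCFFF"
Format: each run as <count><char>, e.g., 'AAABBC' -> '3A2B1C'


Scanning runs left to right:
  i=0: run of 'H' x 9 -> '9H'
  i=9: run of 'F' x 4 -> '4F'
  i=13: run of 'C' x 13 -> '13C'
  i=26: run of 'F' x 3 -> '3F'

RLE = 9H4F13C3F


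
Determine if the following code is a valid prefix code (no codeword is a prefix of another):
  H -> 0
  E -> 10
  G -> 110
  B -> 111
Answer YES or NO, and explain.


Checking each pair (does one codeword prefix another?):
  H='0' vs E='10': no prefix
  H='0' vs G='110': no prefix
  H='0' vs B='111': no prefix
  E='10' vs H='0': no prefix
  E='10' vs G='110': no prefix
  E='10' vs B='111': no prefix
  G='110' vs H='0': no prefix
  G='110' vs E='10': no prefix
  G='110' vs B='111': no prefix
  B='111' vs H='0': no prefix
  B='111' vs E='10': no prefix
  B='111' vs G='110': no prefix
No violation found over all pairs.

YES -- this is a valid prefix code. No codeword is a prefix of any other codeword.


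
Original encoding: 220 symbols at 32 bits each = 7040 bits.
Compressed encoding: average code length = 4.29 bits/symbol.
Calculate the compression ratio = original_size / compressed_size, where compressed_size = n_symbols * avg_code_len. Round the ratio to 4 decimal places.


original_size = n_symbols * orig_bits = 220 * 32 = 7040 bits
compressed_size = n_symbols * avg_code_len = 220 * 4.29 = 943.8 bits
ratio = original_size / compressed_size = 7040 / 943.8 = 7.4592

Compression ratio = 7.4592


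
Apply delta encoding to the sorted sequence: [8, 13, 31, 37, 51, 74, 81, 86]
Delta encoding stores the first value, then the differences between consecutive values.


First value: 8
Deltas:
  13 - 8 = 5
  31 - 13 = 18
  37 - 31 = 6
  51 - 37 = 14
  74 - 51 = 23
  81 - 74 = 7
  86 - 81 = 5


Delta encoded: [8, 5, 18, 6, 14, 23, 7, 5]


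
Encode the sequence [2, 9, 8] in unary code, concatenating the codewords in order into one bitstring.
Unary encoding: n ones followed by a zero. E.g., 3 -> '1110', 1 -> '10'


Encode each number as n ones followed by a terminating 0:
  2 -> 110 (3 bits)
  9 -> 1111111110 (10 bits)
  8 -> 111111110 (9 bits)
Total length = 3 + 10 + 9 = 22 bits.

Unary([2, 9, 8]) = 1101111111110111111110 (22 bits)


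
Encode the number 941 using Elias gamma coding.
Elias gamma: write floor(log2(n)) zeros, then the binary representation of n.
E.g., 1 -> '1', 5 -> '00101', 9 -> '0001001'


num_bits = floor(log2(941)) + 1 = 10
leading_zeros = num_bits - 1 = 9
binary(941) = 1110101101

Elias gamma(941) = '000000000' + '1110101101' = 0000000001110101101 (19 bits)


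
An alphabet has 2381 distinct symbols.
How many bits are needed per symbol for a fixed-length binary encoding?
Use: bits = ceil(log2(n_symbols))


log2(2381) = 11.2174
Bracket: 2^11 = 2048 < 2381 <= 2^12 = 4096
So ceil(log2(2381)) = 12

bits = ceil(log2(2381)) = ceil(11.2174) = 12 bits


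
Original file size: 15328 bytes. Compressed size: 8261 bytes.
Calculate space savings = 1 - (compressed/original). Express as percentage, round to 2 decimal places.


ratio = compressed/original = 8261/15328 = 0.538948
savings = 1 - ratio = 1 - 0.538948 = 0.461052
as a percentage: 0.461052 * 100 = 46.11%

Space savings = 1 - 8261/15328 = 46.11%


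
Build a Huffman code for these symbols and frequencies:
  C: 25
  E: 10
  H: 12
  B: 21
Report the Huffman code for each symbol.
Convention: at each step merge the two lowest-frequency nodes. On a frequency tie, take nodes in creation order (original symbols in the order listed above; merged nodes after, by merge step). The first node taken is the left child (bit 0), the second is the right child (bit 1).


Huffman tree construction:
Step 1: Merge E(10) + H(12) = 22
Step 2: Merge B(21) + (E+H)(22) = 43
Step 3: Merge C(25) + (B+(E+H))(43) = 68
Read each symbol's code off the tree from the root (left child = 0, right child = 1).

Codes:
  C: 0 (length 1)
  E: 110 (length 3)
  H: 111 (length 3)
  B: 10 (length 2)
Average code length: 133/68 = 1.9559 bits/symbol


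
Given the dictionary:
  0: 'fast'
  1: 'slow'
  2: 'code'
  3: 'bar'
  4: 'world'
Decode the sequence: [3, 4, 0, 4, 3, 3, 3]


Look up each index in the dictionary:
  3 -> 'bar'
  4 -> 'world'
  0 -> 'fast'
  4 -> 'world'
  3 -> 'bar'
  3 -> 'bar'
  3 -> 'bar'

Decoded: "bar world fast world bar bar bar"


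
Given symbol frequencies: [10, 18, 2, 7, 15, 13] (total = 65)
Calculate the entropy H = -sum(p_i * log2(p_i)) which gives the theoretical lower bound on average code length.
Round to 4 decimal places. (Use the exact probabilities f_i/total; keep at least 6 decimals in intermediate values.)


Per-symbol terms -p_i * log2(p_i) with p_i = f_i/65:
  p = 10/65 = 0.153846: log2(p) = -2.700440, -p*log2(p) = 0.415452
  p = 18/65 = 0.276923: log2(p) = -1.852443, -p*log2(p) = 0.512984
  p = 2/65 = 0.030769: log2(p) = -5.022368, -p*log2(p) = 0.154534
  p = 7/65 = 0.107692: log2(p) = -3.215013, -p*log2(p) = 0.346232
  p = 15/65 = 0.230769: log2(p) = -2.115477, -p*log2(p) = 0.488187
  p = 13/65 = 0.200000: log2(p) = -2.321928, -p*log2(p) = 0.464386
H = 0.415452 + 0.512984 + 0.154534 + 0.346232 + 0.488187 + 0.464386 = 2.381775

H = 2.3818 bits/symbol


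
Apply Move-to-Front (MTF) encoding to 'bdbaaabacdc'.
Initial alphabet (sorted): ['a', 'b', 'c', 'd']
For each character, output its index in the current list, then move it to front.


MTF encoding:
'b': index 1 in ['a', 'b', 'c', 'd'] -> ['b', 'a', 'c', 'd']
'd': index 3 in ['b', 'a', 'c', 'd'] -> ['d', 'b', 'a', 'c']
'b': index 1 in ['d', 'b', 'a', 'c'] -> ['b', 'd', 'a', 'c']
'a': index 2 in ['b', 'd', 'a', 'c'] -> ['a', 'b', 'd', 'c']
'a': index 0 in ['a', 'b', 'd', 'c'] -> ['a', 'b', 'd', 'c']
'a': index 0 in ['a', 'b', 'd', 'c'] -> ['a', 'b', 'd', 'c']
'b': index 1 in ['a', 'b', 'd', 'c'] -> ['b', 'a', 'd', 'c']
'a': index 1 in ['b', 'a', 'd', 'c'] -> ['a', 'b', 'd', 'c']
'c': index 3 in ['a', 'b', 'd', 'c'] -> ['c', 'a', 'b', 'd']
'd': index 3 in ['c', 'a', 'b', 'd'] -> ['d', 'c', 'a', 'b']
'c': index 1 in ['d', 'c', 'a', 'b'] -> ['c', 'd', 'a', 'b']


Output: [1, 3, 1, 2, 0, 0, 1, 1, 3, 3, 1]


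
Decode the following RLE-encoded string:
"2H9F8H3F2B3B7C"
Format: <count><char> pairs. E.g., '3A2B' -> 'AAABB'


Expanding each <count><char> pair:
  2H -> 'HH'
  9F -> 'FFFFFFFFF'
  8H -> 'HHHHHHHH'
  3F -> 'FFF'
  2B -> 'BB'
  3B -> 'BBB'
  7C -> 'CCCCCCC'

Decoded = HHFFFFFFFFFHHHHHHHHFFFBBBBBCCCCCCC


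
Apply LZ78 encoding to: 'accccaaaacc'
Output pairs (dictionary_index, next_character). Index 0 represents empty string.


LZ78 encoding steps:
Dictionary: {0: ''}
Step 1: w='' (idx 0), next='a' -> output (0, 'a'), add 'a' as idx 1
Step 2: w='' (idx 0), next='c' -> output (0, 'c'), add 'c' as idx 2
Step 3: w='c' (idx 2), next='c' -> output (2, 'c'), add 'cc' as idx 3
Step 4: w='c' (idx 2), next='a' -> output (2, 'a'), add 'ca' as idx 4
Step 5: w='a' (idx 1), next='a' -> output (1, 'a'), add 'aa' as idx 5
Step 6: w='a' (idx 1), next='c' -> output (1, 'c'), add 'ac' as idx 6
Step 7: w='c' (idx 2), end of input -> output (2, '')


Encoded: [(0, 'a'), (0, 'c'), (2, 'c'), (2, 'a'), (1, 'a'), (1, 'c'), (2, '')]


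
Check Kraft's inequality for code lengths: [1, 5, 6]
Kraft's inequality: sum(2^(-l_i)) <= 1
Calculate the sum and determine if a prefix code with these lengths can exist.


Sum = 2^(-1) + 2^(-5) + 2^(-6)
    = 0.5 + 0.03125 + 0.015625
    = 35/64 = 0.546875
Since 0.546875 <= 1, Kraft's inequality IS satisfied.
A prefix code with these lengths CAN exist.

Kraft sum = 0.546875. Satisfied.


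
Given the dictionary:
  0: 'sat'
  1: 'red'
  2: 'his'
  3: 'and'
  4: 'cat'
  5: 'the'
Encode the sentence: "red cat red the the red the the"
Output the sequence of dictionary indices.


Look up each word in the dictionary:
  'red' -> 1
  'cat' -> 4
  'red' -> 1
  'the' -> 5
  'the' -> 5
  'red' -> 1
  'the' -> 5
  'the' -> 5

Encoded: [1, 4, 1, 5, 5, 1, 5, 5]


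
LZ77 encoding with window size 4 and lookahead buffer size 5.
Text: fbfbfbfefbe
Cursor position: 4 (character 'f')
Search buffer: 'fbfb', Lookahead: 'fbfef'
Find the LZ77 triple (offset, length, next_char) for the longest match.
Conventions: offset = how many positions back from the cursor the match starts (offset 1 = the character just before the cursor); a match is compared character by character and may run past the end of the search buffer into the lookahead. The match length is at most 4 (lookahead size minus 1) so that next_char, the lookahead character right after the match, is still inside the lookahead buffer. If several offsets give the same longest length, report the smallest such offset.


Try each offset into the search buffer:
  offset=1 (pos 3, char 'b'): match length 0
  offset=2 (pos 2, char 'f'): match length 3
  offset=3 (pos 1, char 'b'): match length 0
  offset=4 (pos 0, char 'f'): match length 3
Longest match has length 3, found at offsets 2, 4; take the smallest, offset 2.
next_char = character at position 4 + 3 = 7 -> 'e'

Best match: offset=2, length=3 (matching 'fbf' starting at position 2)
LZ77 triple: (2, 3, 'e')


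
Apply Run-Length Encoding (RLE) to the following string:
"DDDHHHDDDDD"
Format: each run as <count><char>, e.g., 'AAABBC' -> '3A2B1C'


Scanning runs left to right:
  i=0: run of 'D' x 3 -> '3D'
  i=3: run of 'H' x 3 -> '3H'
  i=6: run of 'D' x 5 -> '5D'

RLE = 3D3H5D


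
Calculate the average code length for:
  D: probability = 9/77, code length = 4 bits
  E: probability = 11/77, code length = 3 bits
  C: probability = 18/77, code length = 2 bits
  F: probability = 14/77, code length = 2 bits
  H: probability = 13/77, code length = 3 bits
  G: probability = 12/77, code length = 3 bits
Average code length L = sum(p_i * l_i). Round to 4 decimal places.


Weighted contributions p_i * l_i:
  D: (9/77) * 4 = 36/77
  E: (11/77) * 3 = 33/77
  C: (18/77) * 2 = 36/77
  F: (14/77) * 2 = 28/77
  H: (13/77) * 3 = 39/77
  G: (12/77) * 3 = 36/77
Sum = (36 + 33 + 36 + 28 + 39 + 36)/77 = 208/77

L = 208/77 = 2.7013 bits/symbol


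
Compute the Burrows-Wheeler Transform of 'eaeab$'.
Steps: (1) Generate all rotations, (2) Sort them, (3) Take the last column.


Rotations (sorted):
  0: $eaeab -> last char: b
  1: ab$eae -> last char: e
  2: aeab$e -> last char: e
  3: b$eaea -> last char: a
  4: eab$ea -> last char: a
  5: eaeab$ -> last char: $


BWT = beeaa$


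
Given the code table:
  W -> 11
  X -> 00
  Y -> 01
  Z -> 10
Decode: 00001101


Decoding:
00 -> X
00 -> X
11 -> W
01 -> Y


Result: XXWY


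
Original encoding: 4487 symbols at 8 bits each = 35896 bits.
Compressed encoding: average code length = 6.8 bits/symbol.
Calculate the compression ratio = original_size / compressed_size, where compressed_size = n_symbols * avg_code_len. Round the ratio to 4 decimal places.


original_size = n_symbols * orig_bits = 4487 * 8 = 35896 bits
compressed_size = n_symbols * avg_code_len = 4487 * 6.8 = 30511.6 bits
ratio = original_size / compressed_size = 35896 / 30511.6 = 1.1765

Compression ratio = 1.1765


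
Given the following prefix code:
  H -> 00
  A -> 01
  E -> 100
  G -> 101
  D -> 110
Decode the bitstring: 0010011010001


Decoding step by step:
Bits 00 -> H
Bits 100 -> E
Bits 110 -> D
Bits 100 -> E
Bits 01 -> A


Decoded message: HEDEA


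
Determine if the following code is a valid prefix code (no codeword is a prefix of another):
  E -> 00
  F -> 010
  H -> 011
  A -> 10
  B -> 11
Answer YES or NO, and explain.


Checking each pair (does one codeword prefix another?):
  E='00' vs F='010': no prefix
  E='00' vs H='011': no prefix
  E='00' vs A='10': no prefix
  E='00' vs B='11': no prefix
  F='010' vs E='00': no prefix
  F='010' vs H='011': no prefix
  F='010' vs A='10': no prefix
  F='010' vs B='11': no prefix
  H='011' vs E='00': no prefix
  H='011' vs F='010': no prefix
  H='011' vs A='10': no prefix
  H='011' vs B='11': no prefix
  A='10' vs E='00': no prefix
  A='10' vs F='010': no prefix
  A='10' vs H='011': no prefix
  A='10' vs B='11': no prefix
  B='11' vs E='00': no prefix
  B='11' vs F='010': no prefix
  B='11' vs H='011': no prefix
  B='11' vs A='10': no prefix
No violation found over all pairs.

YES -- this is a valid prefix code. No codeword is a prefix of any other codeword.


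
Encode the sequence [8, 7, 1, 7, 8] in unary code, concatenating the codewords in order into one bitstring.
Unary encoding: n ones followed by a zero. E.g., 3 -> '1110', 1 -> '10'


Encode each number as n ones followed by a terminating 0:
  8 -> 111111110 (9 bits)
  7 -> 11111110 (8 bits)
  1 -> 10 (2 bits)
  7 -> 11111110 (8 bits)
  8 -> 111111110 (9 bits)
Total length = 9 + 8 + 2 + 8 + 9 = 36 bits.

Unary([8, 7, 1, 7, 8]) = 111111110111111101011111110111111110 (36 bits)


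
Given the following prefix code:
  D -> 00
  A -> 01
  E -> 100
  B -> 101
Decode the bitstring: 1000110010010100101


Decoding step by step:
Bits 100 -> E
Bits 01 -> A
Bits 100 -> E
Bits 100 -> E
Bits 101 -> B
Bits 00 -> D
Bits 101 -> B


Decoded message: EAEEBDB


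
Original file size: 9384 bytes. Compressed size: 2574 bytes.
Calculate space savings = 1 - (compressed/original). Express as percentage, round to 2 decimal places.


ratio = compressed/original = 2574/9384 = 0.274297
savings = 1 - ratio = 1 - 0.274297 = 0.725703
as a percentage: 0.725703 * 100 = 72.57%

Space savings = 1 - 2574/9384 = 72.57%


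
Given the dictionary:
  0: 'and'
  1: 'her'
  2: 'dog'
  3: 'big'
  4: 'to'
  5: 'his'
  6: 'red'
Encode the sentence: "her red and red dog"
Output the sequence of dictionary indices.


Look up each word in the dictionary:
  'her' -> 1
  'red' -> 6
  'and' -> 0
  'red' -> 6
  'dog' -> 2

Encoded: [1, 6, 0, 6, 2]


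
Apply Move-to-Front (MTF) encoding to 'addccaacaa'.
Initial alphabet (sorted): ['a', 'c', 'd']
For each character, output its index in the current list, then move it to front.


MTF encoding:
'a': index 0 in ['a', 'c', 'd'] -> ['a', 'c', 'd']
'd': index 2 in ['a', 'c', 'd'] -> ['d', 'a', 'c']
'd': index 0 in ['d', 'a', 'c'] -> ['d', 'a', 'c']
'c': index 2 in ['d', 'a', 'c'] -> ['c', 'd', 'a']
'c': index 0 in ['c', 'd', 'a'] -> ['c', 'd', 'a']
'a': index 2 in ['c', 'd', 'a'] -> ['a', 'c', 'd']
'a': index 0 in ['a', 'c', 'd'] -> ['a', 'c', 'd']
'c': index 1 in ['a', 'c', 'd'] -> ['c', 'a', 'd']
'a': index 1 in ['c', 'a', 'd'] -> ['a', 'c', 'd']
'a': index 0 in ['a', 'c', 'd'] -> ['a', 'c', 'd']


Output: [0, 2, 0, 2, 0, 2, 0, 1, 1, 0]


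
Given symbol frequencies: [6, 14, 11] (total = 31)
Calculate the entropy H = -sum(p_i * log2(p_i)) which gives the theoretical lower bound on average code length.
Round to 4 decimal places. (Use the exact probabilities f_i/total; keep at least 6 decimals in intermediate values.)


Per-symbol terms -p_i * log2(p_i) with p_i = f_i/31:
  p = 6/31 = 0.193548: log2(p) = -2.369234, -p*log2(p) = 0.458561
  p = 14/31 = 0.451613: log2(p) = -1.146841, -p*log2(p) = 0.517928
  p = 11/31 = 0.354839: log2(p) = -1.494765, -p*log2(p) = 0.530400
H = 0.458561 + 0.517928 + 0.530400 = 1.506889

H = 1.5069 bits/symbol


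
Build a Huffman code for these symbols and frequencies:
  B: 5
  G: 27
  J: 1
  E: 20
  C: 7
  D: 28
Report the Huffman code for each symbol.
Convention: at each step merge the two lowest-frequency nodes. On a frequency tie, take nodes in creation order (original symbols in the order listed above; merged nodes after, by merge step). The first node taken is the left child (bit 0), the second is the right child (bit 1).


Huffman tree construction:
Step 1: Merge J(1) + B(5) = 6
Step 2: Merge (J+B)(6) + C(7) = 13
Step 3: Merge ((J+B)+C)(13) + E(20) = 33
Step 4: Merge G(27) + D(28) = 55
Step 5: Merge (((J+B)+C)+E)(33) + (G+D)(55) = 88
Read each symbol's code off the tree from the root (left child = 0, right child = 1).

Codes:
  B: 0001 (length 4)
  G: 10 (length 2)
  J: 0000 (length 4)
  E: 01 (length 2)
  C: 001 (length 3)
  D: 11 (length 2)
Average code length: 195/88 = 2.2159 bits/symbol


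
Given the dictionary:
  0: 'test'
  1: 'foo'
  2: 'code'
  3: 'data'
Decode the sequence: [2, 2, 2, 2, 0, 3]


Look up each index in the dictionary:
  2 -> 'code'
  2 -> 'code'
  2 -> 'code'
  2 -> 'code'
  0 -> 'test'
  3 -> 'data'

Decoded: "code code code code test data"


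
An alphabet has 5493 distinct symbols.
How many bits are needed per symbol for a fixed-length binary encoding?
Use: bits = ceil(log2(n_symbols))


log2(5493) = 12.4234
Bracket: 2^12 = 4096 < 5493 <= 2^13 = 8192
So ceil(log2(5493)) = 13

bits = ceil(log2(5493)) = ceil(12.4234) = 13 bits


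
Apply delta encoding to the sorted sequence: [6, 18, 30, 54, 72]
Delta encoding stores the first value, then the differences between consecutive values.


First value: 6
Deltas:
  18 - 6 = 12
  30 - 18 = 12
  54 - 30 = 24
  72 - 54 = 18


Delta encoded: [6, 12, 12, 24, 18]


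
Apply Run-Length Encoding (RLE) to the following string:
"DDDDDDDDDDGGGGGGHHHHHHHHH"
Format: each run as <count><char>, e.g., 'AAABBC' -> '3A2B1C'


Scanning runs left to right:
  i=0: run of 'D' x 10 -> '10D'
  i=10: run of 'G' x 6 -> '6G'
  i=16: run of 'H' x 9 -> '9H'

RLE = 10D6G9H


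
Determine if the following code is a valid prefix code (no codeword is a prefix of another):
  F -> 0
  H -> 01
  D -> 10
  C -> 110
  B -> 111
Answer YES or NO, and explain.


Checking each pair (does one codeword prefix another?):
  F='0' vs H='01': prefix -- VIOLATION

NO -- this is NOT a valid prefix code. F (0) is a prefix of H (01).


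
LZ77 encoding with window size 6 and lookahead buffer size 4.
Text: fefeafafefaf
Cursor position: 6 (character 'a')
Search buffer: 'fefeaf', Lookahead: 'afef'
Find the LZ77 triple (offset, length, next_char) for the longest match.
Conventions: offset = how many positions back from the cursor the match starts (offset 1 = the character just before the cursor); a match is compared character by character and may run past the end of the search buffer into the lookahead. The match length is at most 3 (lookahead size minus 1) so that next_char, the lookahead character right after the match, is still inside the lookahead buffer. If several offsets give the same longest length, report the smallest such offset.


Try each offset into the search buffer:
  offset=1 (pos 5, char 'f'): match length 0
  offset=2 (pos 4, char 'a'): match length 2
  offset=3 (pos 3, char 'e'): match length 0
  offset=4 (pos 2, char 'f'): match length 0
  offset=5 (pos 1, char 'e'): match length 0
  offset=6 (pos 0, char 'f'): match length 0
Longest match has length 2 at offset 2.
next_char = character at position 6 + 2 = 8 -> 'e'

Best match: offset=2, length=2 (matching 'af' starting at position 4)
LZ77 triple: (2, 2, 'e')


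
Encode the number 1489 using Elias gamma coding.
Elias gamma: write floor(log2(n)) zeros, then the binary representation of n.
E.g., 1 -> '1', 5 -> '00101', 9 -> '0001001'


num_bits = floor(log2(1489)) + 1 = 11
leading_zeros = num_bits - 1 = 10
binary(1489) = 10111010001

Elias gamma(1489) = '0000000000' + '10111010001' = 000000000010111010001 (21 bits)


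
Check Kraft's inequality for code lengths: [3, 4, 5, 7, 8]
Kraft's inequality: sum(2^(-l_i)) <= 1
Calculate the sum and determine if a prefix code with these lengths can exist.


Sum = 2^(-3) + 2^(-4) + 2^(-5) + 2^(-7) + 2^(-8)
    = 0.125 + 0.0625 + 0.03125 + 0.0078125 + 0.00390625
    = 59/256 = 0.23046875
Since 0.23046875 <= 1, Kraft's inequality IS satisfied.
A prefix code with these lengths CAN exist.

Kraft sum = 0.23046875. Satisfied.


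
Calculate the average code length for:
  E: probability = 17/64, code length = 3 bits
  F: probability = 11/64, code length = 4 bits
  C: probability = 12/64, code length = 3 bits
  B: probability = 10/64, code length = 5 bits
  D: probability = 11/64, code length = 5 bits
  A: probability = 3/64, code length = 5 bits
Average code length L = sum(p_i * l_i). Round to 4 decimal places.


Weighted contributions p_i * l_i:
  E: (17/64) * 3 = 51/64
  F: (11/64) * 4 = 44/64
  C: (12/64) * 3 = 36/64
  B: (10/64) * 5 = 50/64
  D: (11/64) * 5 = 55/64
  A: (3/64) * 5 = 15/64
Sum = (51 + 44 + 36 + 50 + 55 + 15)/64 = 251/64

L = 251/64 = 3.9219 bits/symbol


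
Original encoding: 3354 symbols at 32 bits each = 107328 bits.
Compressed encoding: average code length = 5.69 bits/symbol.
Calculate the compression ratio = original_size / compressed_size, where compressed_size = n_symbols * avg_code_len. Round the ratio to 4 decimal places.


original_size = n_symbols * orig_bits = 3354 * 32 = 107328 bits
compressed_size = n_symbols * avg_code_len = 3354 * 5.69 = 19084.26 bits
ratio = original_size / compressed_size = 107328 / 19084.26 = 5.6239

Compression ratio = 5.6239


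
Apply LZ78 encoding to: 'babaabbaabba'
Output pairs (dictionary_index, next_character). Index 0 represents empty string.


LZ78 encoding steps:
Dictionary: {0: ''}
Step 1: w='' (idx 0), next='b' -> output (0, 'b'), add 'b' as idx 1
Step 2: w='' (idx 0), next='a' -> output (0, 'a'), add 'a' as idx 2
Step 3: w='b' (idx 1), next='a' -> output (1, 'a'), add 'ba' as idx 3
Step 4: w='a' (idx 2), next='b' -> output (2, 'b'), add 'ab' as idx 4
Step 5: w='ba' (idx 3), next='a' -> output (3, 'a'), add 'baa' as idx 5
Step 6: w='b' (idx 1), next='b' -> output (1, 'b'), add 'bb' as idx 6
Step 7: w='a' (idx 2), end of input -> output (2, '')


Encoded: [(0, 'b'), (0, 'a'), (1, 'a'), (2, 'b'), (3, 'a'), (1, 'b'), (2, '')]


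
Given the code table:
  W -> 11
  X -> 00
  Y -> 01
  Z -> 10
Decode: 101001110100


Decoding:
10 -> Z
10 -> Z
01 -> Y
11 -> W
01 -> Y
00 -> X


Result: ZZYWYX


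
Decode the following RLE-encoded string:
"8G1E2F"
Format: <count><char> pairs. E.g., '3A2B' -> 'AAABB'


Expanding each <count><char> pair:
  8G -> 'GGGGGGGG'
  1E -> 'E'
  2F -> 'FF'

Decoded = GGGGGGGGEFF


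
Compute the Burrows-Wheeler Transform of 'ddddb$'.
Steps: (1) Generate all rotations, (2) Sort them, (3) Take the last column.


Rotations (sorted):
  0: $ddddb -> last char: b
  1: b$dddd -> last char: d
  2: db$ddd -> last char: d
  3: ddb$dd -> last char: d
  4: dddb$d -> last char: d
  5: ddddb$ -> last char: $


BWT = bdddd$


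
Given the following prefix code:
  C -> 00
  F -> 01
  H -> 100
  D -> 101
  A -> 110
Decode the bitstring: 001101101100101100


Decoding step by step:
Bits 00 -> C
Bits 110 -> A
Bits 110 -> A
Bits 110 -> A
Bits 01 -> F
Bits 01 -> F
Bits 100 -> H


Decoded message: CAAAFFH


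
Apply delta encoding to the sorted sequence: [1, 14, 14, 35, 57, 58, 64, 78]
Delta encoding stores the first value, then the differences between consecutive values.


First value: 1
Deltas:
  14 - 1 = 13
  14 - 14 = 0
  35 - 14 = 21
  57 - 35 = 22
  58 - 57 = 1
  64 - 58 = 6
  78 - 64 = 14


Delta encoded: [1, 13, 0, 21, 22, 1, 6, 14]


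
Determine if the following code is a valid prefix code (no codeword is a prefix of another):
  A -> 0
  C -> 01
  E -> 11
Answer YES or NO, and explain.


Checking each pair (does one codeword prefix another?):
  A='0' vs C='01': prefix -- VIOLATION

NO -- this is NOT a valid prefix code. A (0) is a prefix of C (01).


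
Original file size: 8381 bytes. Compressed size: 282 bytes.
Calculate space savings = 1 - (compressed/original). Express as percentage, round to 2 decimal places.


ratio = compressed/original = 282/8381 = 0.033648
savings = 1 - ratio = 1 - 0.033648 = 0.966352
as a percentage: 0.966352 * 100 = 96.64%

Space savings = 1 - 282/8381 = 96.64%


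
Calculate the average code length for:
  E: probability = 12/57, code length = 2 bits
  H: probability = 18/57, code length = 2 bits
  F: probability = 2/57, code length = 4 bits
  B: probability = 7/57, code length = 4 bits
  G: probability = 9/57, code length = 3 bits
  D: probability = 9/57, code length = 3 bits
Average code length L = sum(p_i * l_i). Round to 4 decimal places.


Weighted contributions p_i * l_i:
  E: (12/57) * 2 = 24/57
  H: (18/57) * 2 = 36/57
  F: (2/57) * 4 = 8/57
  B: (7/57) * 4 = 28/57
  G: (9/57) * 3 = 27/57
  D: (9/57) * 3 = 27/57
Sum = (24 + 36 + 8 + 28 + 27 + 27)/57 = 150/57

L = 150/57 = 2.6316 bits/symbol


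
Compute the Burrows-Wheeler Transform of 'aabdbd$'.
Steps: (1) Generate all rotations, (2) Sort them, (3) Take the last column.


Rotations (sorted):
  0: $aabdbd -> last char: d
  1: aabdbd$ -> last char: $
  2: abdbd$a -> last char: a
  3: bd$aabd -> last char: d
  4: bdbd$aa -> last char: a
  5: d$aabdb -> last char: b
  6: dbd$aab -> last char: b


BWT = d$adabb


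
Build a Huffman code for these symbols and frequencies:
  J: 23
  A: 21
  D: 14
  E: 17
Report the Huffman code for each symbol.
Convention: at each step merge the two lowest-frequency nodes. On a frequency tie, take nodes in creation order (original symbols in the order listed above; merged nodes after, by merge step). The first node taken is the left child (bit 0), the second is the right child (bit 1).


Huffman tree construction:
Step 1: Merge D(14) + E(17) = 31
Step 2: Merge A(21) + J(23) = 44
Step 3: Merge (D+E)(31) + (A+J)(44) = 75
Read each symbol's code off the tree from the root (left child = 0, right child = 1).

Codes:
  J: 11 (length 2)
  A: 10 (length 2)
  D: 00 (length 2)
  E: 01 (length 2)
Average code length: 150/75 = 2.0000 bits/symbol


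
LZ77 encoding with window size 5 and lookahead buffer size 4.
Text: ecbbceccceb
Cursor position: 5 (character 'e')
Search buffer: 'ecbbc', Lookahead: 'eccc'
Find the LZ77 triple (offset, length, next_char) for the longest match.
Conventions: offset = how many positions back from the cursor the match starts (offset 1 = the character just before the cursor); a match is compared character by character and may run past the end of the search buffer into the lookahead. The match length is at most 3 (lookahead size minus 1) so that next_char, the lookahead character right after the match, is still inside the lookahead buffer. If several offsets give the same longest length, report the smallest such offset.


Try each offset into the search buffer:
  offset=1 (pos 4, char 'c'): match length 0
  offset=2 (pos 3, char 'b'): match length 0
  offset=3 (pos 2, char 'b'): match length 0
  offset=4 (pos 1, char 'c'): match length 0
  offset=5 (pos 0, char 'e'): match length 2
Longest match has length 2 at offset 5.
next_char = character at position 5 + 2 = 7 -> 'c'

Best match: offset=5, length=2 (matching 'ec' starting at position 0)
LZ77 triple: (5, 2, 'c')


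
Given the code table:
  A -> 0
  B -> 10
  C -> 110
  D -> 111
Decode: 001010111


Decoding:
0 -> A
0 -> A
10 -> B
10 -> B
111 -> D


Result: AABBD


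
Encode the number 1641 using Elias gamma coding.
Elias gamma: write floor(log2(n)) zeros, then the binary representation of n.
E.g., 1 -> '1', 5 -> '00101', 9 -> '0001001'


num_bits = floor(log2(1641)) + 1 = 11
leading_zeros = num_bits - 1 = 10
binary(1641) = 11001101001

Elias gamma(1641) = '0000000000' + '11001101001' = 000000000011001101001 (21 bits)


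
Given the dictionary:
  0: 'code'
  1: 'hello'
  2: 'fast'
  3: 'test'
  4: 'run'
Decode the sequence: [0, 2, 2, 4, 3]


Look up each index in the dictionary:
  0 -> 'code'
  2 -> 'fast'
  2 -> 'fast'
  4 -> 'run'
  3 -> 'test'

Decoded: "code fast fast run test"


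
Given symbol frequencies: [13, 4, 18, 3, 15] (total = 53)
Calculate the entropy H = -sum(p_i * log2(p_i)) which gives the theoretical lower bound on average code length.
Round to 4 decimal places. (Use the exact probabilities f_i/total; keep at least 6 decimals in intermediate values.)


Per-symbol terms -p_i * log2(p_i) with p_i = f_i/53:
  p = 13/53 = 0.245283: log2(p) = -2.027481, -p*log2(p) = 0.497307
  p = 4/53 = 0.075472: log2(p) = -3.727920, -p*log2(p) = 0.281352
  p = 18/53 = 0.339623: log2(p) = -1.557995, -p*log2(p) = 0.529131
  p = 3/53 = 0.056604: log2(p) = -4.142958, -p*log2(p) = 0.234507
  p = 15/53 = 0.283019: log2(p) = -1.821030, -p*log2(p) = 0.515386
H = 0.497307 + 0.281352 + 0.529131 + 0.234507 + 0.515386 = 2.057683

H = 2.0577 bits/symbol


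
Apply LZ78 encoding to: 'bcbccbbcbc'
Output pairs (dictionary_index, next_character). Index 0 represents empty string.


LZ78 encoding steps:
Dictionary: {0: ''}
Step 1: w='' (idx 0), next='b' -> output (0, 'b'), add 'b' as idx 1
Step 2: w='' (idx 0), next='c' -> output (0, 'c'), add 'c' as idx 2
Step 3: w='b' (idx 1), next='c' -> output (1, 'c'), add 'bc' as idx 3
Step 4: w='c' (idx 2), next='b' -> output (2, 'b'), add 'cb' as idx 4
Step 5: w='bc' (idx 3), next='b' -> output (3, 'b'), add 'bcb' as idx 5
Step 6: w='c' (idx 2), end of input -> output (2, '')


Encoded: [(0, 'b'), (0, 'c'), (1, 'c'), (2, 'b'), (3, 'b'), (2, '')]


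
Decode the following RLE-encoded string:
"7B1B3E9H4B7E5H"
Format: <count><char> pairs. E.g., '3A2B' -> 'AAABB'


Expanding each <count><char> pair:
  7B -> 'BBBBBBB'
  1B -> 'B'
  3E -> 'EEE'
  9H -> 'HHHHHHHHH'
  4B -> 'BBBB'
  7E -> 'EEEEEEE'
  5H -> 'HHHHH'

Decoded = BBBBBBBBEEEHHHHHHHHHBBBBEEEEEEEHHHHH


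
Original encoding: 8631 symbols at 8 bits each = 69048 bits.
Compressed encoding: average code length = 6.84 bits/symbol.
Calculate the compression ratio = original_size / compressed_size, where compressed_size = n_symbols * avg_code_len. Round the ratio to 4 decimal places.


original_size = n_symbols * orig_bits = 8631 * 8 = 69048 bits
compressed_size = n_symbols * avg_code_len = 8631 * 6.84 = 59036.04 bits
ratio = original_size / compressed_size = 69048 / 59036.04 = 1.1696

Compression ratio = 1.1696


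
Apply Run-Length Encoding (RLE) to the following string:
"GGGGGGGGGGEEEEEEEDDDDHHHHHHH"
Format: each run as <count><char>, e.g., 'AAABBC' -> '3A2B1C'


Scanning runs left to right:
  i=0: run of 'G' x 10 -> '10G'
  i=10: run of 'E' x 7 -> '7E'
  i=17: run of 'D' x 4 -> '4D'
  i=21: run of 'H' x 7 -> '7H'

RLE = 10G7E4D7H


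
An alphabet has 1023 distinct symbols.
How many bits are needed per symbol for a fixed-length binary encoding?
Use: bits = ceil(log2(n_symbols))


log2(1023) = 9.9986
Bracket: 2^9 = 512 < 1023 <= 2^10 = 1024
So ceil(log2(1023)) = 10

bits = ceil(log2(1023)) = ceil(9.9986) = 10 bits


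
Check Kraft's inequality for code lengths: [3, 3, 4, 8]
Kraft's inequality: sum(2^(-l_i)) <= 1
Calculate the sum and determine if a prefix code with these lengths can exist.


Sum = 2^(-3) + 2^(-3) + 2^(-4) + 2^(-8)
    = 0.125 + 0.125 + 0.0625 + 0.00390625
    = 81/256 = 0.31640625
Since 0.31640625 <= 1, Kraft's inequality IS satisfied.
A prefix code with these lengths CAN exist.

Kraft sum = 0.31640625. Satisfied.


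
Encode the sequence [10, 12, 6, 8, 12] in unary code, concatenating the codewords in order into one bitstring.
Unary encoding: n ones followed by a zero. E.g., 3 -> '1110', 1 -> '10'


Encode each number as n ones followed by a terminating 0:
  10 -> 11111111110 (11 bits)
  12 -> 1111111111110 (13 bits)
  6 -> 1111110 (7 bits)
  8 -> 111111110 (9 bits)
  12 -> 1111111111110 (13 bits)
Total length = 11 + 13 + 7 + 9 + 13 = 53 bits.

Unary([10, 12, 6, 8, 12]) = 11111111110111111111111011111101111111101111111111110 (53 bits)


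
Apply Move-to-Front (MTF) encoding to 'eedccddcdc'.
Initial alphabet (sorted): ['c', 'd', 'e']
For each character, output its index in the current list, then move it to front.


MTF encoding:
'e': index 2 in ['c', 'd', 'e'] -> ['e', 'c', 'd']
'e': index 0 in ['e', 'c', 'd'] -> ['e', 'c', 'd']
'd': index 2 in ['e', 'c', 'd'] -> ['d', 'e', 'c']
'c': index 2 in ['d', 'e', 'c'] -> ['c', 'd', 'e']
'c': index 0 in ['c', 'd', 'e'] -> ['c', 'd', 'e']
'd': index 1 in ['c', 'd', 'e'] -> ['d', 'c', 'e']
'd': index 0 in ['d', 'c', 'e'] -> ['d', 'c', 'e']
'c': index 1 in ['d', 'c', 'e'] -> ['c', 'd', 'e']
'd': index 1 in ['c', 'd', 'e'] -> ['d', 'c', 'e']
'c': index 1 in ['d', 'c', 'e'] -> ['c', 'd', 'e']


Output: [2, 0, 2, 2, 0, 1, 0, 1, 1, 1]


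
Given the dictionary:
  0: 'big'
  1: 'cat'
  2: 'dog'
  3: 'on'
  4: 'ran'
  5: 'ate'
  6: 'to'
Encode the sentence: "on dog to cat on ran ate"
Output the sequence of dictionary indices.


Look up each word in the dictionary:
  'on' -> 3
  'dog' -> 2
  'to' -> 6
  'cat' -> 1
  'on' -> 3
  'ran' -> 4
  'ate' -> 5

Encoded: [3, 2, 6, 1, 3, 4, 5]
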